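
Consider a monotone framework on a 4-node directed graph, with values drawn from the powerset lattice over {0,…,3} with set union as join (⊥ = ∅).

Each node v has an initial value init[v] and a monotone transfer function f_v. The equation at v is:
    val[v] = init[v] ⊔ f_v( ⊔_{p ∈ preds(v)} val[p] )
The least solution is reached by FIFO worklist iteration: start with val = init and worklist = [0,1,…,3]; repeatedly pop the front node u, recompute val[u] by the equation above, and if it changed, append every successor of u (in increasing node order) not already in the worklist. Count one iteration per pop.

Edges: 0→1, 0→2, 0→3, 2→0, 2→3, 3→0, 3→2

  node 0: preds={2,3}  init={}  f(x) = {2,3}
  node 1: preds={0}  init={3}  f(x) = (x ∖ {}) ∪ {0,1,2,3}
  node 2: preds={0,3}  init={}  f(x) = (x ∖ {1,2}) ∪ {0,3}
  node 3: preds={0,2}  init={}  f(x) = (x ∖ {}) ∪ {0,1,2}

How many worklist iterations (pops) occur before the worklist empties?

Iteration log — 6 steps:
  step 1. node 0  ⊔preds={}  new={2,3}  old={}  +wl: 
  step 2. node 1  ⊔preds={2,3}  new={0,1,2,3}  old={3}  +wl: 
  step 3. node 2  ⊔preds={2,3}  new={0,3}  old={}  +wl: 0
  step 4. node 3  ⊔preds={0,2,3}  new={0,1,2,3}  old={}  +wl: 2
  step 5. node 0  ⊔preds={0,1,2,3}  new={2,3}  stable
  step 6. node 2  ⊔preds={0,1,2,3}  new={0,3}  stable

Least fixpoint reached:
  node 0: {2,3}
  node 1: {0,1,2,3}
  node 2: {0,3}
  node 3: {0,1,2,3}

6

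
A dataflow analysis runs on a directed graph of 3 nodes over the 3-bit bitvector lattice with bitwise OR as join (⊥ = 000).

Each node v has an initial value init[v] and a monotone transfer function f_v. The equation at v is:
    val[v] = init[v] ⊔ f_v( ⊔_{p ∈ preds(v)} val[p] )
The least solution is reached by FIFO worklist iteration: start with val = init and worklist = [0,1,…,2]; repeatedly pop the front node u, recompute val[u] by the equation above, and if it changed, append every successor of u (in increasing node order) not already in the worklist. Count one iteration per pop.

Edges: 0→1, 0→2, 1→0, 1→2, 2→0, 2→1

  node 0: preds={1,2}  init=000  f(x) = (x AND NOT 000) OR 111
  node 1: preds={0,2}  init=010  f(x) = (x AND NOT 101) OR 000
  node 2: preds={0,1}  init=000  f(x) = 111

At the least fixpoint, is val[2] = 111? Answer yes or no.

Trace (5 dequeues):
  [1] u=0 | in 010 | out 111 | prev 000 | push {}
  [2] u=1 | in 111 | out 010 | ==
  [3] u=2 | in 111 | out 111 | prev 000 | push {0,1}
  [4] u=0 | in 111 | out 111 | ==
  [5] u=1 | in 111 | out 010 | ==

Converged values:
  [0] 111
  [1] 010
  [2] 111

yes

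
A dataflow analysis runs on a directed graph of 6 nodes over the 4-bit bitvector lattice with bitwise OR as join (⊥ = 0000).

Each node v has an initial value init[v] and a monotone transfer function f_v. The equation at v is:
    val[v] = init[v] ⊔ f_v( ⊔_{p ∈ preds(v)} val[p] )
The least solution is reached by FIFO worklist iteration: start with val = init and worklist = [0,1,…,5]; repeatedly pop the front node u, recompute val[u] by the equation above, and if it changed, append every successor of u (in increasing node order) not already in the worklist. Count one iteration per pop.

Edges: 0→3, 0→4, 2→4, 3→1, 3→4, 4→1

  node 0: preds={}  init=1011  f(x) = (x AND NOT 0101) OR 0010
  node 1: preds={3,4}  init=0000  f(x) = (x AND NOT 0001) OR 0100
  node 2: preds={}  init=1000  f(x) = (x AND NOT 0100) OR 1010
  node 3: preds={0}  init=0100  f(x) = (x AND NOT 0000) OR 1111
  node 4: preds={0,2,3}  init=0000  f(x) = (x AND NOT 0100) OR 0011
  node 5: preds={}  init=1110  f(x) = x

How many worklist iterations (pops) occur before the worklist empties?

Iteration log — 7 steps:
  step 1. node 0  ⊔preds=0000  new=1011  stable
  step 2. node 1  ⊔preds=0100  new=0100  old=0000  +wl: 
  step 3. node 2  ⊔preds=0000  new=1010  old=1000  +wl: 
  step 4. node 3  ⊔preds=1011  new=1111  old=0100  +wl: 1
  step 5. node 4  ⊔preds=1111  new=1011  old=0000  +wl: 
  step 6. node 5  ⊔preds=0000  new=1110  stable
  step 7. node 1  ⊔preds=1111  new=1110  old=0100  +wl: 

Least fixpoint reached:
  node 0: 1011
  node 1: 1110
  node 2: 1010
  node 3: 1111
  node 4: 1011
  node 5: 1110

7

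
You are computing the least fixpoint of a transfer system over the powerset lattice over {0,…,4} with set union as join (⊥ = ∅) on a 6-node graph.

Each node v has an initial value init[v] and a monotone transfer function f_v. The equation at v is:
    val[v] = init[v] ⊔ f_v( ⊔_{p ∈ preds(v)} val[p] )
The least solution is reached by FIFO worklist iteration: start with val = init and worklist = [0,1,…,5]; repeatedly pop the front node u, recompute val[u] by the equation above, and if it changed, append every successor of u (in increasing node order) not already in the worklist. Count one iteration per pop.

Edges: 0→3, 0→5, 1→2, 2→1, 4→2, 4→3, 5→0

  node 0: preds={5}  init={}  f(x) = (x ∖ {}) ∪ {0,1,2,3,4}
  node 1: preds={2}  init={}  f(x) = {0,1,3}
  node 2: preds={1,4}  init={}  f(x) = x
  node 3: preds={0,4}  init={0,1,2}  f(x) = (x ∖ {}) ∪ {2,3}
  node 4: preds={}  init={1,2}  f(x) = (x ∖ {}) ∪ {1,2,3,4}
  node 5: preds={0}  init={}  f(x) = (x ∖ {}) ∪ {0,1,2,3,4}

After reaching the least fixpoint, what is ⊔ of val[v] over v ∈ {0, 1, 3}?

{0,1,2,3,4}

Worklist (11 pops):
  #1 pop 0: in={} → {0,1,2,3,4} (was {}); enqueue []
  #2 pop 1: in={} → {0,1,3} (was {}); enqueue []
  #3 pop 2: in={0,1,2,3} → {0,1,2,3} (was {}); enqueue [1]
  #4 pop 3: in={0,1,2,3,4} → {0,1,2,3,4} (was {0,1,2}); enqueue []
  #5 pop 4: in={} → {1,2,3,4} (was {1,2}); enqueue [2,3]
  #6 pop 5: in={0,1,2,3,4} → {0,1,2,3,4} (was {}); enqueue [0]
  #7 pop 1: in={0,1,2,3} → {0,1,3} (no change)
  #8 pop 2: in={0,1,2,3,4} → {0,1,2,3,4} (was {0,1,2,3}); enqueue [1]
  #9 pop 3: in={0,1,2,3,4} → {0,1,2,3,4} (no change)
  #10 pop 0: in={0,1,2,3,4} → {0,1,2,3,4} (no change)
  #11 pop 1: in={0,1,2,3,4} → {0,1,3} (no change)

Fixpoint:
  val[0] = {0,1,2,3,4}
  val[1] = {0,1,3}
  val[2] = {0,1,2,3,4}
  val[3] = {0,1,2,3,4}
  val[4] = {1,2,3,4}
  val[5] = {0,1,2,3,4}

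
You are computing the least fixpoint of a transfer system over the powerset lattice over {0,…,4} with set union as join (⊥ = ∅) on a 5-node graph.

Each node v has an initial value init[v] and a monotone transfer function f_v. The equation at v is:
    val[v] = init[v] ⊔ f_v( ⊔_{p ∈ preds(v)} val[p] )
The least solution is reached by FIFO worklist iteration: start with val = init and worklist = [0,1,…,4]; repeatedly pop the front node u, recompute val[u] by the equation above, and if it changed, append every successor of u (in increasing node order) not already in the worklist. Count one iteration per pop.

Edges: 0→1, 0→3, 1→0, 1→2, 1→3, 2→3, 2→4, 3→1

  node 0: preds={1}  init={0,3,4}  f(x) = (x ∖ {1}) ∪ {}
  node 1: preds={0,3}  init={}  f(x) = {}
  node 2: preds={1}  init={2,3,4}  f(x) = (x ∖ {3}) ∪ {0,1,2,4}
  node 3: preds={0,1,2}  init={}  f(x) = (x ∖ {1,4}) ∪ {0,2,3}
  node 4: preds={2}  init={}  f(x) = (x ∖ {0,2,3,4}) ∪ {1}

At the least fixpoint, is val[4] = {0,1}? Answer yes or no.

Trace (6 dequeues):
  [1] u=0 | in {} | out {0,3,4} | ==
  [2] u=1 | in {0,3,4} | out {} | ==
  [3] u=2 | in {} | out {0,1,2,3,4} | prev {2,3,4} | push {}
  [4] u=3 | in {0,1,2,3,4} | out {0,2,3} | prev {} | push {1}
  [5] u=4 | in {0,1,2,3,4} | out {1} | prev {} | push {}
  [6] u=1 | in {0,2,3,4} | out {} | ==

Converged values:
  [0] {0,3,4}
  [1] {}
  [2] {0,1,2,3,4}
  [3] {0,2,3}
  [4] {1}

no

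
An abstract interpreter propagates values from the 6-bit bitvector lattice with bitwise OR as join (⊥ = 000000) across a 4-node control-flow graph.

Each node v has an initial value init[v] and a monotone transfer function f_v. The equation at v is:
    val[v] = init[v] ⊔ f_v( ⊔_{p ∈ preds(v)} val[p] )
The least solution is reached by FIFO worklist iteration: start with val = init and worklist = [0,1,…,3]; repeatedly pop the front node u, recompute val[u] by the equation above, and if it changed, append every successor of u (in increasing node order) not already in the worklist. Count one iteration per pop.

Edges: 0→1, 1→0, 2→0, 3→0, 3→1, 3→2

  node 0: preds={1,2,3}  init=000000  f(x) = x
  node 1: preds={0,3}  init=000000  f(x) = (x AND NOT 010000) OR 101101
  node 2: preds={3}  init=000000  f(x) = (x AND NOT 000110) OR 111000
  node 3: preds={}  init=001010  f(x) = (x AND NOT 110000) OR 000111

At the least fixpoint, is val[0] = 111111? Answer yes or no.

yes

Trace (8 dequeues):
  [1] u=0 | in 001010 | out 001010 | prev 000000 | push {}
  [2] u=1 | in 001010 | out 101111 | prev 000000 | push {0}
  [3] u=2 | in 001010 | out 111000 | prev 000000 | push {}
  [4] u=3 | in 000000 | out 001111 | prev 001010 | push {1,2}
  [5] u=0 | in 111111 | out 111111 | prev 001010 | push {}
  [6] u=1 | in 111111 | out 101111 | ==
  [7] u=2 | in 001111 | out 111001 | prev 111000 | push {0}
  [8] u=0 | in 111111 | out 111111 | ==

Converged values:
  [0] 111111
  [1] 101111
  [2] 111001
  [3] 001111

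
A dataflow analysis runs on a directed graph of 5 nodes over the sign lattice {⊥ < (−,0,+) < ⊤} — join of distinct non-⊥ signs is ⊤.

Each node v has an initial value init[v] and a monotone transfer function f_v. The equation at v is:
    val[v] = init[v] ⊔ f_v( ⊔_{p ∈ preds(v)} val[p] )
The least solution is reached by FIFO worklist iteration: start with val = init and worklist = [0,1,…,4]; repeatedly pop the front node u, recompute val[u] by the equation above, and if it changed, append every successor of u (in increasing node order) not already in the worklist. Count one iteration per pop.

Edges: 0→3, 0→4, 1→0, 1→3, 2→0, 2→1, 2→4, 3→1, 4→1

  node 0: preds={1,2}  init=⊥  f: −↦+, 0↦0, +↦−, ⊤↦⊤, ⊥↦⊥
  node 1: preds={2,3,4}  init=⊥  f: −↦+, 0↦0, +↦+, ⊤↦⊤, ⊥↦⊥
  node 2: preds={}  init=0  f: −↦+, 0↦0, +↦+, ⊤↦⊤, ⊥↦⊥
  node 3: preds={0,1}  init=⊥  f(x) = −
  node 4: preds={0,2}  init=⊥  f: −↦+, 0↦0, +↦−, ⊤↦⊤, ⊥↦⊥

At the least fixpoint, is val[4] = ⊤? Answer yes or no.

yes

Iteration log — 11 steps:
  step 1. node 0  ⊔preds=0  new=0  old=⊥  +wl: 
  step 2. node 1  ⊔preds=0  new=0  old=⊥  +wl: 0
  step 3. node 2  ⊔preds=⊥  new=0  stable
  step 4. node 3  ⊔preds=0  new=−  old=⊥  +wl: 1
  step 5. node 4  ⊔preds=0  new=0  old=⊥  +wl: 
  step 6. node 0  ⊔preds=0  new=0  stable
  step 7. node 1  ⊔preds=⊤  new=⊤  old=0  +wl: 0,3
  step 8. node 0  ⊔preds=⊤  new=⊤  old=0  +wl: 4
  step 9. node 3  ⊔preds=⊤  new=−  stable
  step 10. node 4  ⊔preds=⊤  new=⊤  old=0  +wl: 1
  step 11. node 1  ⊔preds=⊤  new=⊤  stable

Least fixpoint reached:
  node 0: ⊤
  node 1: ⊤
  node 2: 0
  node 3: −
  node 4: ⊤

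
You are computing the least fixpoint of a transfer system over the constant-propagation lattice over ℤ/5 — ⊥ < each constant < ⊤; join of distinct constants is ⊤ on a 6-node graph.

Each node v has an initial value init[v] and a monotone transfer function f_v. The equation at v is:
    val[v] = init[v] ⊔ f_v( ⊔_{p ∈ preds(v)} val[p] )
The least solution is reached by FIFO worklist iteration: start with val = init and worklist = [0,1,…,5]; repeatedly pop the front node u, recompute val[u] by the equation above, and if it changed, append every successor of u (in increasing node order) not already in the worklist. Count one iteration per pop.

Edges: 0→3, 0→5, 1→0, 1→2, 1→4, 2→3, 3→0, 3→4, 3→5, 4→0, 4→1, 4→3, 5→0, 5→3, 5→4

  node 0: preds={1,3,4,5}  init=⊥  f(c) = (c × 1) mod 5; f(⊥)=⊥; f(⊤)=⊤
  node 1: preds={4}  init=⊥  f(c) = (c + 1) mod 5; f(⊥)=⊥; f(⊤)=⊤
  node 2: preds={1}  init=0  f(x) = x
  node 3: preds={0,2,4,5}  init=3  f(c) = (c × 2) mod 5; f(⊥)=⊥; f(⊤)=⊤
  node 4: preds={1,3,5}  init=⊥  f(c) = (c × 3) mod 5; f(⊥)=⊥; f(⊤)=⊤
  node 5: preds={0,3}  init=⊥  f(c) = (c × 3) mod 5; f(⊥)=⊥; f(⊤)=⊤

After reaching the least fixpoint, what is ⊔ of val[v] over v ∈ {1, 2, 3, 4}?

⊤

Worklist (14 pops):
  #1 pop 0: in=3 → 3 (was ⊥); enqueue []
  #2 pop 1: in=⊥ → ⊥ (no change)
  #3 pop 2: in=⊥ → 0 (no change)
  #4 pop 3: in=⊤ → ⊤ (was 3); enqueue [0]
  #5 pop 4: in=⊤ → ⊤ (was ⊥); enqueue [1,3]
  #6 pop 5: in=⊤ → ⊤ (was ⊥); enqueue [4]
  #7 pop 0: in=⊤ → ⊤ (was 3); enqueue [5]
  #8 pop 1: in=⊤ → ⊤ (was ⊥); enqueue [0,2]
  #9 pop 3: in=⊤ → ⊤ (no change)
  #10 pop 4: in=⊤ → ⊤ (no change)
  #11 pop 5: in=⊤ → ⊤ (no change)
  #12 pop 0: in=⊤ → ⊤ (no change)
  #13 pop 2: in=⊤ → ⊤ (was 0); enqueue [3]
  #14 pop 3: in=⊤ → ⊤ (no change)

Fixpoint:
  val[0] = ⊤
  val[1] = ⊤
  val[2] = ⊤
  val[3] = ⊤
  val[4] = ⊤
  val[5] = ⊤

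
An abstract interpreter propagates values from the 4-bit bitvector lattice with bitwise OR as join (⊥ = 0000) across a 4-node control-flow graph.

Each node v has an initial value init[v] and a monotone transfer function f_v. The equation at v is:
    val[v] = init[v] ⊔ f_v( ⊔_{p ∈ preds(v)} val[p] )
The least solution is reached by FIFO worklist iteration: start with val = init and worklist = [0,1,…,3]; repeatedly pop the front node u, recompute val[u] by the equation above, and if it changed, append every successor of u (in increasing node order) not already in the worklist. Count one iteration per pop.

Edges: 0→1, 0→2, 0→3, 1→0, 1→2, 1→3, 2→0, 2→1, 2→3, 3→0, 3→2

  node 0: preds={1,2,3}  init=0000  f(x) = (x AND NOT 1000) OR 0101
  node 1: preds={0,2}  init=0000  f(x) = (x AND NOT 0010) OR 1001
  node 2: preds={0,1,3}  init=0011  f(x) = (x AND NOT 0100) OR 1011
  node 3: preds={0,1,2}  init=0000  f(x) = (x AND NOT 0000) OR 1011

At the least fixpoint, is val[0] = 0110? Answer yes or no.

no

Iteration log — 7 steps:
  step 1. node 0  ⊔preds=0011  new=0111  old=0000  +wl: 
  step 2. node 1  ⊔preds=0111  new=1101  old=0000  +wl: 0
  step 3. node 2  ⊔preds=1111  new=1011  old=0011  +wl: 1
  step 4. node 3  ⊔preds=1111  new=1111  old=0000  +wl: 2
  step 5. node 0  ⊔preds=1111  new=0111  stable
  step 6. node 1  ⊔preds=1111  new=1101  stable
  step 7. node 2  ⊔preds=1111  new=1011  stable

Least fixpoint reached:
  node 0: 0111
  node 1: 1101
  node 2: 1011
  node 3: 1111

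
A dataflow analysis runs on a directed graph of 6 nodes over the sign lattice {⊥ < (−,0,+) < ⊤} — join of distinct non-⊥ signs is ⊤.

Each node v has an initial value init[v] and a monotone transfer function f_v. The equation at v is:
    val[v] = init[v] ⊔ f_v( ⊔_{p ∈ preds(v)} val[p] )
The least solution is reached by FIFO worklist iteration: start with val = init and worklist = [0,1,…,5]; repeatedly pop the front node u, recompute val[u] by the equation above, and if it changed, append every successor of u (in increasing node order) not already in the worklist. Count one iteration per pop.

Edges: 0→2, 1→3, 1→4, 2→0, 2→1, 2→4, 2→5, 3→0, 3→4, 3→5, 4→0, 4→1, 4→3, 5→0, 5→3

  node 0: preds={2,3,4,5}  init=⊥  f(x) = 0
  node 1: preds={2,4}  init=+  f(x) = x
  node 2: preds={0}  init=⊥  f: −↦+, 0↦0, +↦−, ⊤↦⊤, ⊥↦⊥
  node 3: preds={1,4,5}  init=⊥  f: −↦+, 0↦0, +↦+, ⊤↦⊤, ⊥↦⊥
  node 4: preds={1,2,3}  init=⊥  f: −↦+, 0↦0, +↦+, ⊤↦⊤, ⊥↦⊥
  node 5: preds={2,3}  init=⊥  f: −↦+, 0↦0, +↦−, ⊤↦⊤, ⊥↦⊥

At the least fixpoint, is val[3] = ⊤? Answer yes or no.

Worklist (12 pops):
  #1 pop 0: in=⊥ → 0 (was ⊥); enqueue []
  #2 pop 1: in=⊥ → + (no change)
  #3 pop 2: in=0 → 0 (was ⊥); enqueue [0,1]
  #4 pop 3: in=+ → + (was ⊥); enqueue []
  #5 pop 4: in=⊤ → ⊤ (was ⊥); enqueue [3]
  #6 pop 5: in=⊤ → ⊤ (was ⊥); enqueue []
  #7 pop 0: in=⊤ → 0 (no change)
  #8 pop 1: in=⊤ → ⊤ (was +); enqueue [4]
  #9 pop 3: in=⊤ → ⊤ (was +); enqueue [0,5]
  #10 pop 4: in=⊤ → ⊤ (no change)
  #11 pop 0: in=⊤ → 0 (no change)
  #12 pop 5: in=⊤ → ⊤ (no change)

Fixpoint:
  val[0] = 0
  val[1] = ⊤
  val[2] = 0
  val[3] = ⊤
  val[4] = ⊤
  val[5] = ⊤

yes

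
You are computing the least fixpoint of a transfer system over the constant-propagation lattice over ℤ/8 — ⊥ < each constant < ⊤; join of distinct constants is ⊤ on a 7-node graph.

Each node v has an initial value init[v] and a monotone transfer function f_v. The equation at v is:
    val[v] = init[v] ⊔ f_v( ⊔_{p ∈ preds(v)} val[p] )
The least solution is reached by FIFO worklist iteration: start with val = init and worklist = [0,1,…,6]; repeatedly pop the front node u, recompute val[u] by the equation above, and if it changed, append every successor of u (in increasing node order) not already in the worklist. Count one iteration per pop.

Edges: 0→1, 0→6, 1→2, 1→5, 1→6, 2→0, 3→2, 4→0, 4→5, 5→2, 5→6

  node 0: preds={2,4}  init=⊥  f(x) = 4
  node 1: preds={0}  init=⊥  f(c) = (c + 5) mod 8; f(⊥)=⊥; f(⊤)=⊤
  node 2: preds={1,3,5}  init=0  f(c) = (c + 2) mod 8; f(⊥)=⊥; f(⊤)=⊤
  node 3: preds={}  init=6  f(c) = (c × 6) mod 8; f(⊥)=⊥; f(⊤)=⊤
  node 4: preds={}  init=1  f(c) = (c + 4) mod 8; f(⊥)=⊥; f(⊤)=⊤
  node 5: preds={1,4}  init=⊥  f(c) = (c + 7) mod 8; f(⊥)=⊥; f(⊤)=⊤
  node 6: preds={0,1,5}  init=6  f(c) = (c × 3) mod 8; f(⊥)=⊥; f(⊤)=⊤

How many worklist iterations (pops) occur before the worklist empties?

Iteration log — 9 steps:
  step 1. node 0  ⊔preds=⊤  new=4  old=⊥  +wl: 
  step 2. node 1  ⊔preds=4  new=1  old=⊥  +wl: 
  step 3. node 2  ⊔preds=⊤  new=⊤  old=0  +wl: 0
  step 4. node 3  ⊔preds=⊥  new=6  stable
  step 5. node 4  ⊔preds=⊥  new=1  stable
  step 6. node 5  ⊔preds=1  new=0  old=⊥  +wl: 2
  step 7. node 6  ⊔preds=⊤  new=⊤  old=6  +wl: 
  step 8. node 0  ⊔preds=⊤  new=4  stable
  step 9. node 2  ⊔preds=⊤  new=⊤  stable

Least fixpoint reached:
  node 0: 4
  node 1: 1
  node 2: ⊤
  node 3: 6
  node 4: 1
  node 5: 0
  node 6: ⊤

9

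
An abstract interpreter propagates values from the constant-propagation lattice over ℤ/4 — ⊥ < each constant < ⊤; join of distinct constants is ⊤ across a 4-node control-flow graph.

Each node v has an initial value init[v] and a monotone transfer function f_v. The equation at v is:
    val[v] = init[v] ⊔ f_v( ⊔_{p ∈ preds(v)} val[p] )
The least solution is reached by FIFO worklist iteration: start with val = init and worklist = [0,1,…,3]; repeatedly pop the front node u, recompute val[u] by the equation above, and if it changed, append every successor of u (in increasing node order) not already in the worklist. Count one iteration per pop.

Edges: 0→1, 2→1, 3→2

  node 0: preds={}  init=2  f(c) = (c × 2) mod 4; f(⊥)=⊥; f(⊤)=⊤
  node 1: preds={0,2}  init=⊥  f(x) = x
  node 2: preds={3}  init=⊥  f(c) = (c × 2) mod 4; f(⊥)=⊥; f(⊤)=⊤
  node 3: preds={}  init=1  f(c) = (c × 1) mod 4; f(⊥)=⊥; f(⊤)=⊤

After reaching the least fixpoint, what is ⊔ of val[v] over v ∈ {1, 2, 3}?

Iteration log — 5 steps:
  step 1. node 0  ⊔preds=⊥  new=2  stable
  step 2. node 1  ⊔preds=2  new=2  old=⊥  +wl: 
  step 3. node 2  ⊔preds=1  new=2  old=⊥  +wl: 1
  step 4. node 3  ⊔preds=⊥  new=1  stable
  step 5. node 1  ⊔preds=2  new=2  stable

Least fixpoint reached:
  node 0: 2
  node 1: 2
  node 2: 2
  node 3: 1

⊤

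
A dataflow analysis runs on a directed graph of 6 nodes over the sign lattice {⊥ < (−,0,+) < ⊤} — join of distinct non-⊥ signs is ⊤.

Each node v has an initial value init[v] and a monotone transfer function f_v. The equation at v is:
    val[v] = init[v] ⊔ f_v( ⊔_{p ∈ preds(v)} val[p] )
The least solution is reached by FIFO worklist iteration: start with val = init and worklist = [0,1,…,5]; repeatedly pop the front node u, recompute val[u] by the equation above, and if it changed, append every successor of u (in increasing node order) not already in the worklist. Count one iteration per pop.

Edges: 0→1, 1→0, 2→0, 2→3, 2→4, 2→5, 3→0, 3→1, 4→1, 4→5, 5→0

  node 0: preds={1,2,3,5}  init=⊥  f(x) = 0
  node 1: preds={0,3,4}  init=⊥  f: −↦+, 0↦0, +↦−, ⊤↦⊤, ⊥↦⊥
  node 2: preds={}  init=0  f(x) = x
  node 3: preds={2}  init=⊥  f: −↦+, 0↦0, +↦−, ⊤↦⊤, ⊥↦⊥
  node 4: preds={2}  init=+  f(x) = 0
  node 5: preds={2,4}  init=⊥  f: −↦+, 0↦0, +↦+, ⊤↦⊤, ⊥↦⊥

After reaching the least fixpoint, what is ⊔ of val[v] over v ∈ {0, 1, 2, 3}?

⊤

Trace (8 dequeues):
  [1] u=0 | in 0 | out 0 | prev ⊥ | push {}
  [2] u=1 | in ⊤ | out ⊤ | prev ⊥ | push {0}
  [3] u=2 | in ⊥ | out 0 | ==
  [4] u=3 | in 0 | out 0 | prev ⊥ | push {1}
  [5] u=4 | in 0 | out ⊤ | prev + | push {}
  [6] u=5 | in ⊤ | out ⊤ | prev ⊥ | push {}
  [7] u=0 | in ⊤ | out 0 | ==
  [8] u=1 | in ⊤ | out ⊤ | ==

Converged values:
  [0] 0
  [1] ⊤
  [2] 0
  [3] 0
  [4] ⊤
  [5] ⊤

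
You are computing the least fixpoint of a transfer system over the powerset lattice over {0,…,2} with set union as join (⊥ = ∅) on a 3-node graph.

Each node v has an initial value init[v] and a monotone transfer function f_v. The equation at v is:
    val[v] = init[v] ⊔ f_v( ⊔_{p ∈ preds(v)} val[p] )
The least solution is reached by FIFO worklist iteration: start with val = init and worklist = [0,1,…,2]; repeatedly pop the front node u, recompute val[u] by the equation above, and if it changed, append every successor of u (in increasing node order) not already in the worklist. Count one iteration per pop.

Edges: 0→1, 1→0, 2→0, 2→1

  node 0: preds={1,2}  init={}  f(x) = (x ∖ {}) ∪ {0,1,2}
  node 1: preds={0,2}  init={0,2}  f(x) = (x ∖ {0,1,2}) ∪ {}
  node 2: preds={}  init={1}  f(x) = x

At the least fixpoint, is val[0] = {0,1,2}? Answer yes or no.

yes

Worklist (3 pops):
  #1 pop 0: in={0,1,2} → {0,1,2} (was {}); enqueue []
  #2 pop 1: in={0,1,2} → {0,2} (no change)
  #3 pop 2: in={} → {1} (no change)

Fixpoint:
  val[0] = {0,1,2}
  val[1] = {0,2}
  val[2] = {1}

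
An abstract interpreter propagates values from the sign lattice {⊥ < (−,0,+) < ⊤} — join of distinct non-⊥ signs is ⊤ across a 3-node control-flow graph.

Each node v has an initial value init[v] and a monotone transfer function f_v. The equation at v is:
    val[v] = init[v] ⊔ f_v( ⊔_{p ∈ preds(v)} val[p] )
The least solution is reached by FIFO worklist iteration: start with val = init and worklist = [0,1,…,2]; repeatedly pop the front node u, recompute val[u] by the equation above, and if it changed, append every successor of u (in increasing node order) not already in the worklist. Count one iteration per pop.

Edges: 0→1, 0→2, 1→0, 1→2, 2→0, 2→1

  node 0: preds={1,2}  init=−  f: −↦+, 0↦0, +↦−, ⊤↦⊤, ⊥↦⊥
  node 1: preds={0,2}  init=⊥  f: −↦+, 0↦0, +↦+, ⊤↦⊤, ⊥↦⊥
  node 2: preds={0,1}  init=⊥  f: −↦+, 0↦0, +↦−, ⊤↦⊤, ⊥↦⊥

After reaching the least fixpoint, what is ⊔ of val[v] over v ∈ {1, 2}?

⊤

Worklist (7 pops):
  #1 pop 0: in=⊥ → − (no change)
  #2 pop 1: in=− → + (was ⊥); enqueue [0]
  #3 pop 2: in=⊤ → ⊤ (was ⊥); enqueue [1]
  #4 pop 0: in=⊤ → ⊤ (was −); enqueue [2]
  #5 pop 1: in=⊤ → ⊤ (was +); enqueue [0]
  #6 pop 2: in=⊤ → ⊤ (no change)
  #7 pop 0: in=⊤ → ⊤ (no change)

Fixpoint:
  val[0] = ⊤
  val[1] = ⊤
  val[2] = ⊤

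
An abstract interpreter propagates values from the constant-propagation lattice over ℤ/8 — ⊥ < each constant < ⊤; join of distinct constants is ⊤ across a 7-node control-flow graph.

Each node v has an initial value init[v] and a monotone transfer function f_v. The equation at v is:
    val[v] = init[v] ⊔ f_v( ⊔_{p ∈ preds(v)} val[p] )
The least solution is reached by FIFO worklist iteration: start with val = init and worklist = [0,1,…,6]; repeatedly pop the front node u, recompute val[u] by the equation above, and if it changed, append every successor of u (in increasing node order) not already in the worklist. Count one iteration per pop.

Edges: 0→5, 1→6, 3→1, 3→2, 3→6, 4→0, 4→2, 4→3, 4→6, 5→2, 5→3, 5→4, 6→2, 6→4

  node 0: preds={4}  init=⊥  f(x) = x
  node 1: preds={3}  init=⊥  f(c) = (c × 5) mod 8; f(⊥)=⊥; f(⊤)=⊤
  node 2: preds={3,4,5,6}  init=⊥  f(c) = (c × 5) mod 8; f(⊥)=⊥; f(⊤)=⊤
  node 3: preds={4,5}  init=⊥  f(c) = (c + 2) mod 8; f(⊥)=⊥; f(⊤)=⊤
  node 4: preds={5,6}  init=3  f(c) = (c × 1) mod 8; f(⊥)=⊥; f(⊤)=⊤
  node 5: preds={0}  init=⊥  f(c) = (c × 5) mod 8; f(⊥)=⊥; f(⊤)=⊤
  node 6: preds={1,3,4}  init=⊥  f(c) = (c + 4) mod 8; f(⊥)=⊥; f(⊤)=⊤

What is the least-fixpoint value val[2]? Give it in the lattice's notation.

⊤

Iteration log — 21 steps:
  step 1. node 0  ⊔preds=3  new=3  old=⊥  +wl: 
  step 2. node 1  ⊔preds=⊥  new=⊥  stable
  step 3. node 2  ⊔preds=3  new=7  old=⊥  +wl: 
  step 4. node 3  ⊔preds=3  new=5  old=⊥  +wl: 1,2
  step 5. node 4  ⊔preds=⊥  new=3  stable
  step 6. node 5  ⊔preds=3  new=7  old=⊥  +wl: 3,4
  step 7. node 6  ⊔preds=⊤  new=⊤  old=⊥  +wl: 
  step 8. node 1  ⊔preds=5  new=1  old=⊥  +wl: 6
  step 9. node 2  ⊔preds=⊤  new=⊤  old=7  +wl: 
  step 10. node 3  ⊔preds=⊤  new=⊤  old=5  +wl: 1,2
  step 11. node 4  ⊔preds=⊤  new=⊤  old=3  +wl: 0,3
  step 12. node 6  ⊔preds=⊤  new=⊤  stable
  step 13. node 1  ⊔preds=⊤  new=⊤  old=1  +wl: 6
  step 14. node 2  ⊔preds=⊤  new=⊤  stable
  step 15. node 0  ⊔preds=⊤  new=⊤  old=3  +wl: 5
  step 16. node 3  ⊔preds=⊤  new=⊤  stable
  step 17. node 6  ⊔preds=⊤  new=⊤  stable
  step 18. node 5  ⊔preds=⊤  new=⊤  old=7  +wl: 2,3,4
  step 19. node 2  ⊔preds=⊤  new=⊤  stable
  step 20. node 3  ⊔preds=⊤  new=⊤  stable
  step 21. node 4  ⊔preds=⊤  new=⊤  stable

Least fixpoint reached:
  node 0: ⊤
  node 1: ⊤
  node 2: ⊤
  node 3: ⊤
  node 4: ⊤
  node 5: ⊤
  node 6: ⊤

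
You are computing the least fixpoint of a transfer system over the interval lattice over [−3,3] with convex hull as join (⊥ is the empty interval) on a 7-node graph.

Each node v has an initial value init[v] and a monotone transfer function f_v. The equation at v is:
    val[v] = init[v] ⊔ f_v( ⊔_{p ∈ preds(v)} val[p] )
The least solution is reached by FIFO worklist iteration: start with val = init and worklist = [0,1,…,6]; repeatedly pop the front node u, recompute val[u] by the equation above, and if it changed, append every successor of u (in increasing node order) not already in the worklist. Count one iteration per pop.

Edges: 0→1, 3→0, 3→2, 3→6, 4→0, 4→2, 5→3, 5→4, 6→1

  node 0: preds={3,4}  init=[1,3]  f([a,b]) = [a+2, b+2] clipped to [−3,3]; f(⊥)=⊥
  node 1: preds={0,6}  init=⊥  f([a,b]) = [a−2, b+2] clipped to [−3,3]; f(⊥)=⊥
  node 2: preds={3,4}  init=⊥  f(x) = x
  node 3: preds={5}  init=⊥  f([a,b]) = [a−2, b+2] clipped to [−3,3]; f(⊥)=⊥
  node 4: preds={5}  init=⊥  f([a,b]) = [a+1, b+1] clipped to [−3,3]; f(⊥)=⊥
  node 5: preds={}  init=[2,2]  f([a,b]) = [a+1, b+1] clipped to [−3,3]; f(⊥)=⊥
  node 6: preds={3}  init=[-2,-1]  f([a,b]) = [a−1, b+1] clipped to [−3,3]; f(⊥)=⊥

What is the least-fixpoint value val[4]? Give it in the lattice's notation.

Worklist (10 pops):
  #1 pop 0: in=⊥ → [1,3] (no change)
  #2 pop 1: in=[-2,3] → [-3,3] (was ⊥); enqueue []
  #3 pop 2: in=⊥ → ⊥ (no change)
  #4 pop 3: in=[2,2] → [0,3] (was ⊥); enqueue [0,2]
  #5 pop 4: in=[2,2] → [3,3] (was ⊥); enqueue []
  #6 pop 5: in=⊥ → [2,2] (no change)
  #7 pop 6: in=[0,3] → [-2,3] (was [-2,-1]); enqueue [1]
  #8 pop 0: in=[0,3] → [1,3] (no change)
  #9 pop 2: in=[0,3] → [0,3] (was ⊥); enqueue []
  #10 pop 1: in=[-2,3] → [-3,3] (no change)

Fixpoint:
  val[0] = [1,3]
  val[1] = [-3,3]
  val[2] = [0,3]
  val[3] = [0,3]
  val[4] = [3,3]
  val[5] = [2,2]
  val[6] = [-2,3]

[3,3]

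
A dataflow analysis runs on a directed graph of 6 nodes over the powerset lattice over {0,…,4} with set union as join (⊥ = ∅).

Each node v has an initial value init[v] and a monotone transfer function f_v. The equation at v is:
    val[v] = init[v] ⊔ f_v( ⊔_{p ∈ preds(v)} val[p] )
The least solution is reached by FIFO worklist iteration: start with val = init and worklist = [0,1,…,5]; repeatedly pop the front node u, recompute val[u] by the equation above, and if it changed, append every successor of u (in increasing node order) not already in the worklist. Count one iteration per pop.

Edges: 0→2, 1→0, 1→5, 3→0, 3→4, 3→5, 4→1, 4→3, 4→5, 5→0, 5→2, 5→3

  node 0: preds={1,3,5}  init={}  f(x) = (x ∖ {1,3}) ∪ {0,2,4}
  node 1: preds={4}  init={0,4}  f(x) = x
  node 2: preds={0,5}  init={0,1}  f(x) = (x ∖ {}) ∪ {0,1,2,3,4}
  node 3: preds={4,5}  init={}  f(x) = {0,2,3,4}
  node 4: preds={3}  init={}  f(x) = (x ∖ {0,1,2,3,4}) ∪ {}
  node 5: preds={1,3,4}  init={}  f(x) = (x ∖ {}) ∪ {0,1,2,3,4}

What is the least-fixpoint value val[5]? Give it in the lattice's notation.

Worklist (9 pops):
  #1 pop 0: in={0,4} → {0,2,4} (was {}); enqueue []
  #2 pop 1: in={} → {0,4} (no change)
  #3 pop 2: in={0,2,4} → {0,1,2,3,4} (was {0,1}); enqueue []
  #4 pop 3: in={} → {0,2,3,4} (was {}); enqueue [0]
  #5 pop 4: in={0,2,3,4} → {} (no change)
  #6 pop 5: in={0,2,3,4} → {0,1,2,3,4} (was {}); enqueue [2,3]
  #7 pop 0: in={0,1,2,3,4} → {0,2,4} (no change)
  #8 pop 2: in={0,1,2,3,4} → {0,1,2,3,4} (no change)
  #9 pop 3: in={0,1,2,3,4} → {0,2,3,4} (no change)

Fixpoint:
  val[0] = {0,2,4}
  val[1] = {0,4}
  val[2] = {0,1,2,3,4}
  val[3] = {0,2,3,4}
  val[4] = {}
  val[5] = {0,1,2,3,4}

{0,1,2,3,4}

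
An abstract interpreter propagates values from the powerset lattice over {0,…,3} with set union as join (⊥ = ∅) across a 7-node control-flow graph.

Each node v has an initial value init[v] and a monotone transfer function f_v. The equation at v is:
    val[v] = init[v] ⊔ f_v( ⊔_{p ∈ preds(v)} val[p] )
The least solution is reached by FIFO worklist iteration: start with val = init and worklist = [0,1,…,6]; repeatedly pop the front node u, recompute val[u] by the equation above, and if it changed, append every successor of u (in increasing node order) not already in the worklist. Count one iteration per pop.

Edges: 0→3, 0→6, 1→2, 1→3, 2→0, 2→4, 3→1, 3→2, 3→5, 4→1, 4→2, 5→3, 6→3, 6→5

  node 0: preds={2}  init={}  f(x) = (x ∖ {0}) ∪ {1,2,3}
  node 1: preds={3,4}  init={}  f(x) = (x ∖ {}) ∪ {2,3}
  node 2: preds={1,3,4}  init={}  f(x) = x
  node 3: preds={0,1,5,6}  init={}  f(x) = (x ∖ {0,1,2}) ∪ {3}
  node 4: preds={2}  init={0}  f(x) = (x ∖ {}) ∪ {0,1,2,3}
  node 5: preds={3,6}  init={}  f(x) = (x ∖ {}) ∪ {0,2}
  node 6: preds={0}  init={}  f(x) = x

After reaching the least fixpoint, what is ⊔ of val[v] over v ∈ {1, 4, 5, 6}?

Iteration log — 15 steps:
  step 1. node 0  ⊔preds={}  new={1,2,3}  old={}  +wl: 
  step 2. node 1  ⊔preds={0}  new={0,2,3}  old={}  +wl: 
  step 3. node 2  ⊔preds={0,2,3}  new={0,2,3}  old={}  +wl: 0
  step 4. node 3  ⊔preds={0,1,2,3}  new={3}  old={}  +wl: 1,2
  step 5. node 4  ⊔preds={0,2,3}  new={0,1,2,3}  old={0}  +wl: 
  step 6. node 5  ⊔preds={3}  new={0,2,3}  old={}  +wl: 3
  step 7. node 6  ⊔preds={1,2,3}  new={1,2,3}  old={}  +wl: 5
  step 8. node 0  ⊔preds={0,2,3}  new={1,2,3}  stable
  step 9. node 1  ⊔preds={0,1,2,3}  new={0,1,2,3}  old={0,2,3}  +wl: 
  step 10. node 2  ⊔preds={0,1,2,3}  new={0,1,2,3}  old={0,2,3}  +wl: 0,4
  step 11. node 3  ⊔preds={0,1,2,3}  new={3}  stable
  step 12. node 5  ⊔preds={1,2,3}  new={0,1,2,3}  old={0,2,3}  +wl: 3
  step 13. node 0  ⊔preds={0,1,2,3}  new={1,2,3}  stable
  step 14. node 4  ⊔preds={0,1,2,3}  new={0,1,2,3}  stable
  step 15. node 3  ⊔preds={0,1,2,3}  new={3}  stable

Least fixpoint reached:
  node 0: {1,2,3}
  node 1: {0,1,2,3}
  node 2: {0,1,2,3}
  node 3: {3}
  node 4: {0,1,2,3}
  node 5: {0,1,2,3}
  node 6: {1,2,3}

{0,1,2,3}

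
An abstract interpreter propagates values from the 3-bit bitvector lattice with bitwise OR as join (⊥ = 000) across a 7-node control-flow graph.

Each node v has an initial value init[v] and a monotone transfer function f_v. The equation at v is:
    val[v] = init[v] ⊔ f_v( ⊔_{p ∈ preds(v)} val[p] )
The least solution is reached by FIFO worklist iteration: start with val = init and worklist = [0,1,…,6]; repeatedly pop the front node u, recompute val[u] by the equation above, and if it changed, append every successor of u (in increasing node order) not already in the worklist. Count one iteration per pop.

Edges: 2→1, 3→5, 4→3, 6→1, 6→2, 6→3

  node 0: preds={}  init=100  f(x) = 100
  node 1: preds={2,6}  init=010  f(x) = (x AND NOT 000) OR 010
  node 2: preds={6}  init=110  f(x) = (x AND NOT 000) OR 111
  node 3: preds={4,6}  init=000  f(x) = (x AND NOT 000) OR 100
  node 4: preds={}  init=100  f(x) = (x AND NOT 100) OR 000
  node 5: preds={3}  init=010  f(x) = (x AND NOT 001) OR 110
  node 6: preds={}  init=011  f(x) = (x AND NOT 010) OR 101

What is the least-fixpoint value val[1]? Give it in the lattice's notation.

111

Worklist (10 pops):
  #1 pop 0: in=000 → 100 (no change)
  #2 pop 1: in=111 → 111 (was 010); enqueue []
  #3 pop 2: in=011 → 111 (was 110); enqueue [1]
  #4 pop 3: in=111 → 111 (was 000); enqueue []
  #5 pop 4: in=000 → 100 (no change)
  #6 pop 5: in=111 → 110 (was 010); enqueue []
  #7 pop 6: in=000 → 111 (was 011); enqueue [2,3]
  #8 pop 1: in=111 → 111 (no change)
  #9 pop 2: in=111 → 111 (no change)
  #10 pop 3: in=111 → 111 (no change)

Fixpoint:
  val[0] = 100
  val[1] = 111
  val[2] = 111
  val[3] = 111
  val[4] = 100
  val[5] = 110
  val[6] = 111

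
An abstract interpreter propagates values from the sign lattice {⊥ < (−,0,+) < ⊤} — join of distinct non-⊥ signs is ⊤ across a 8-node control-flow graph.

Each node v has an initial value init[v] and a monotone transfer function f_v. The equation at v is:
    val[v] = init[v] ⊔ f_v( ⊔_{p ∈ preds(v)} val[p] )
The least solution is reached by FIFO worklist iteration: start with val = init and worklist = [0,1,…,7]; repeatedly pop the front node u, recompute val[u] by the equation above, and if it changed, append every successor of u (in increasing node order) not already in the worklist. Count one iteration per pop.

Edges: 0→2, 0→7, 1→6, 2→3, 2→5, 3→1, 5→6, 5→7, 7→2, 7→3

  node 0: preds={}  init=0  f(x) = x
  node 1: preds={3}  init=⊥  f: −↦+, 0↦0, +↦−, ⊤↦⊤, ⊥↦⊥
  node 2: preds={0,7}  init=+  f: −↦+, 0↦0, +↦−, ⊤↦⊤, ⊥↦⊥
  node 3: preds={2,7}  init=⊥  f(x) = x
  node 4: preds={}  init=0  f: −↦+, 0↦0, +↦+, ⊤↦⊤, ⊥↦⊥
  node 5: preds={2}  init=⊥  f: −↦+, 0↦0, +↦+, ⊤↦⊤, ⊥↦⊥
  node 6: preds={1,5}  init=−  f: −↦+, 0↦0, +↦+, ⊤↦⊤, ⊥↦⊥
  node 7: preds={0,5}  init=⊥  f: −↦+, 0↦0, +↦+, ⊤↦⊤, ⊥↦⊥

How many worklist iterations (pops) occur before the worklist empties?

Worklist (12 pops):
  #1 pop 0: in=⊥ → 0 (no change)
  #2 pop 1: in=⊥ → ⊥ (no change)
  #3 pop 2: in=0 → ⊤ (was +); enqueue []
  #4 pop 3: in=⊤ → ⊤ (was ⊥); enqueue [1]
  #5 pop 4: in=⊥ → 0 (no change)
  #6 pop 5: in=⊤ → ⊤ (was ⊥); enqueue []
  #7 pop 6: in=⊤ → ⊤ (was −); enqueue []
  #8 pop 7: in=⊤ → ⊤ (was ⊥); enqueue [2,3]
  #9 pop 1: in=⊤ → ⊤ (was ⊥); enqueue [6]
  #10 pop 2: in=⊤ → ⊤ (no change)
  #11 pop 3: in=⊤ → ⊤ (no change)
  #12 pop 6: in=⊤ → ⊤ (no change)

Fixpoint:
  val[0] = 0
  val[1] = ⊤
  val[2] = ⊤
  val[3] = ⊤
  val[4] = 0
  val[5] = ⊤
  val[6] = ⊤
  val[7] = ⊤

12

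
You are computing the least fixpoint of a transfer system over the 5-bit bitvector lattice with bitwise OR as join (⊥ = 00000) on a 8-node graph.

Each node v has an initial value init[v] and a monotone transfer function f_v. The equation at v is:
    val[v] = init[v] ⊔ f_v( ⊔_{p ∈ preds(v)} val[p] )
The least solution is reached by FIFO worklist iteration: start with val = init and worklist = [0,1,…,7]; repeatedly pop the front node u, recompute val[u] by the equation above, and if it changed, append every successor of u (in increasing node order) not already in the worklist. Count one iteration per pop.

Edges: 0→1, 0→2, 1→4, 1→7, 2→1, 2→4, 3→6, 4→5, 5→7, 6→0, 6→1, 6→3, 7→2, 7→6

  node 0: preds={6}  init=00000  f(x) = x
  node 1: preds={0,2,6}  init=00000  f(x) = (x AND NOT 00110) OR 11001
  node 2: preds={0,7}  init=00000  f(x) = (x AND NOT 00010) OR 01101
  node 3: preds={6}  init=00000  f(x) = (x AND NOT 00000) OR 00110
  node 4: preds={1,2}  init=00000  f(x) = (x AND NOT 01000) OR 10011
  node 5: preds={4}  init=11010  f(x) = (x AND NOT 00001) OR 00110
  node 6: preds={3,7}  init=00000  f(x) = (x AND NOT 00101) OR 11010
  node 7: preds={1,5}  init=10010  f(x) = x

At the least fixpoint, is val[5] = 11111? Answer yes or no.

no

Worklist (14 pops):
  #1 pop 0: in=00000 → 00000 (no change)
  #2 pop 1: in=00000 → 11001 (was 00000); enqueue []
  #3 pop 2: in=10010 → 11101 (was 00000); enqueue [1]
  #4 pop 3: in=00000 → 00110 (was 00000); enqueue []
  #5 pop 4: in=11101 → 10111 (was 00000); enqueue []
  #6 pop 5: in=10111 → 11110 (was 11010); enqueue []
  #7 pop 6: in=10110 → 11010 (was 00000); enqueue [0,3]
  #8 pop 7: in=11111 → 11111 (was 10010); enqueue [2,6]
  #9 pop 1: in=11111 → 11001 (no change)
  #10 pop 0: in=11010 → 11010 (was 00000); enqueue [1]
  #11 pop 3: in=11010 → 11110 (was 00110); enqueue []
  #12 pop 2: in=11111 → 11101 (no change)
  #13 pop 6: in=11111 → 11010 (no change)
  #14 pop 1: in=11111 → 11001 (no change)

Fixpoint:
  val[0] = 11010
  val[1] = 11001
  val[2] = 11101
  val[3] = 11110
  val[4] = 10111
  val[5] = 11110
  val[6] = 11010
  val[7] = 11111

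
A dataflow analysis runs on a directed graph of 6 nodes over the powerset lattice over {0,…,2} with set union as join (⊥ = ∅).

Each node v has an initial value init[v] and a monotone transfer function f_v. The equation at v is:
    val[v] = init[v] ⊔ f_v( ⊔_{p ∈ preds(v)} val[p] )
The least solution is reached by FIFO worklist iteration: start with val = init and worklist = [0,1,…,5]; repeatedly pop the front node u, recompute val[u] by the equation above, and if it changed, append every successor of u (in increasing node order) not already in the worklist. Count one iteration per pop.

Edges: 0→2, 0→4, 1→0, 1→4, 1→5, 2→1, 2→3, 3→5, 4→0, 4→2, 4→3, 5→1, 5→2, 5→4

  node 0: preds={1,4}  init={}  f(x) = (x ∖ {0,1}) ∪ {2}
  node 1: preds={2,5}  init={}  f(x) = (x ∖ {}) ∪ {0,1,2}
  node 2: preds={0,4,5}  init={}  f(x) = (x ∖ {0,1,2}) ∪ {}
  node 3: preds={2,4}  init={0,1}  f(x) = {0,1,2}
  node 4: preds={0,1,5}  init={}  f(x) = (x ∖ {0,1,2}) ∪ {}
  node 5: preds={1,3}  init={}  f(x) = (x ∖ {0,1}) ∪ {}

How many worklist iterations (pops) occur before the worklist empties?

10

Trace (10 dequeues):
  [1] u=0 | in {} | out {2} | prev {} | push {}
  [2] u=1 | in {} | out {0,1,2} | prev {} | push {0}
  [3] u=2 | in {2} | out {} | ==
  [4] u=3 | in {} | out {0,1,2} | prev {0,1} | push {}
  [5] u=4 | in {0,1,2} | out {} | ==
  [6] u=5 | in {0,1,2} | out {2} | prev {} | push {1,2,4}
  [7] u=0 | in {0,1,2} | out {2} | ==
  [8] u=1 | in {2} | out {0,1,2} | ==
  [9] u=2 | in {2} | out {} | ==
  [10] u=4 | in {0,1,2} | out {} | ==

Converged values:
  [0] {2}
  [1] {0,1,2}
  [2] {}
  [3] {0,1,2}
  [4] {}
  [5] {2}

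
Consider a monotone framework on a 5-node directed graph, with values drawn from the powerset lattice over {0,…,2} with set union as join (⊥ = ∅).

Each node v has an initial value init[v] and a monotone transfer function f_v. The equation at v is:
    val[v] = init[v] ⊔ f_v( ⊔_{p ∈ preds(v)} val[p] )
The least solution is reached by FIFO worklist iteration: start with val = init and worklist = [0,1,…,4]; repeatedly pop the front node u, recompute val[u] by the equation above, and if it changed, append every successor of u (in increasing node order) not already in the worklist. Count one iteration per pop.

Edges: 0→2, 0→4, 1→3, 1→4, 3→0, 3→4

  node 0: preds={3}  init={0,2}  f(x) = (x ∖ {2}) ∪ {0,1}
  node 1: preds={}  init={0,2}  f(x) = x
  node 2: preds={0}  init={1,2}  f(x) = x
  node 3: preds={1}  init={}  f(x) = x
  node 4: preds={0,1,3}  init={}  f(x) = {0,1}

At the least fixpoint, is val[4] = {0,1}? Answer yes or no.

yes

Worklist (6 pops):
  #1 pop 0: in={} → {0,1,2} (was {0,2}); enqueue []
  #2 pop 1: in={} → {0,2} (no change)
  #3 pop 2: in={0,1,2} → {0,1,2} (was {1,2}); enqueue []
  #4 pop 3: in={0,2} → {0,2} (was {}); enqueue [0]
  #5 pop 4: in={0,1,2} → {0,1} (was {}); enqueue []
  #6 pop 0: in={0,2} → {0,1,2} (no change)

Fixpoint:
  val[0] = {0,1,2}
  val[1] = {0,2}
  val[2] = {0,1,2}
  val[3] = {0,2}
  val[4] = {0,1}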